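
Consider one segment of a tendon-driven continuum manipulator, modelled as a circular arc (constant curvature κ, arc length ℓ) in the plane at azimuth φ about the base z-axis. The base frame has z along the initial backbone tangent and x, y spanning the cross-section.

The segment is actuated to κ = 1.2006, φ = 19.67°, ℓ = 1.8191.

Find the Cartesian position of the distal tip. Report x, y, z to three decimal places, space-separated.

1.236 0.442 0.681

θ = κ·ℓ = 1.2006 × 1.8191 = 2.18401 rad
ρ = (1 − cos θ)/κ = (1 − -0.57550)/1.2006 = 1.31226
z = sin θ / κ = 0.81780/1.2006 = 0.68116
x = ρ cos φ = 1.31226 × cos(19.67°) = 1.23569
y = ρ sin φ = 1.31226 × sin(19.67°) = 0.44171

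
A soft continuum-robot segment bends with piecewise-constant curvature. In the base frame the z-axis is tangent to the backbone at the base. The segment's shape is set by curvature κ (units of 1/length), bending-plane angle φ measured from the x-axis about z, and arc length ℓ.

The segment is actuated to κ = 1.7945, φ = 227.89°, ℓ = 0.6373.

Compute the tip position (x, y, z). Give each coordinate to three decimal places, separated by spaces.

θ = κ·ℓ = 1.7945 × 0.6373 = 1.14363 rad
ρ = (1 − cos θ)/κ = (1 − 0.41429)/1.7945 = 0.32639
z = sin θ / κ = 0.91015/1.7945 = 0.50719
x = ρ cos φ = 0.32639 × cos(227.89°) = -0.21886
y = ρ sin φ = 0.32639 × sin(227.89°) = -0.24214

-0.219 -0.242 0.507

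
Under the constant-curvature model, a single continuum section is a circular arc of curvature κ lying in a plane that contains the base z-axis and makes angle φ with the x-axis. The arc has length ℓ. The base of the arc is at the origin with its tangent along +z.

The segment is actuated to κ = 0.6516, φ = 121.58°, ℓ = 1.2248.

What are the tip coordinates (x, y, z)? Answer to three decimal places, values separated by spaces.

-0.243 0.395 1.099

θ = κ·ℓ = 0.6516 × 1.2248 = 0.79808 rad
ρ = (1 − cos θ)/κ = (1 − 0.69808)/0.6516 = 0.46335
z = sin θ / κ = 0.71602/0.6516 = 1.09886
x = ρ cos φ = 0.46335 × cos(121.58°) = -0.24265
y = ρ sin φ = 0.46335 × sin(121.58°) = 0.39473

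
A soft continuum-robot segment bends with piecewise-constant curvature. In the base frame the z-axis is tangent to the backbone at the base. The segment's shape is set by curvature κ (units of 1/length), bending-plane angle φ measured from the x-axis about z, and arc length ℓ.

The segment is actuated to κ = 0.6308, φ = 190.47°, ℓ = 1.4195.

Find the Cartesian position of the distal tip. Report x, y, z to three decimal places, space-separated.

θ = κ·ℓ = 0.6308 × 1.4195 = 0.89542 rad
ρ = (1 − cos θ)/κ = (1 − 0.62519)/0.6308 = 0.59418
z = sin θ / κ = 0.78047/0.6308 = 1.23727
x = ρ cos φ = 0.59418 × cos(190.47°) = -0.58429
y = ρ sin φ = 0.59418 × sin(190.47°) = -0.10797

-0.584 -0.108 1.237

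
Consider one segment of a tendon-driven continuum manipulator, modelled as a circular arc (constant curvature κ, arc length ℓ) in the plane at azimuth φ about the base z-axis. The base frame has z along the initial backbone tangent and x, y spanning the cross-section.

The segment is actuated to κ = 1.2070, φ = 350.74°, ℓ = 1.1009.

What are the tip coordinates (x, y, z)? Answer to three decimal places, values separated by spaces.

θ = κ·ℓ = 1.2070 × 1.1009 = 1.32879 rad
ρ = (1 − cos θ)/κ = (1 − 0.23965)/1.2070 = 0.62995
z = sin θ / κ = 0.97086/1.2070 = 0.80436
x = ρ cos φ = 0.62995 × cos(350.74°) = 0.62174
y = ρ sin φ = 0.62995 × sin(350.74°) = -0.10137

0.622 -0.101 0.804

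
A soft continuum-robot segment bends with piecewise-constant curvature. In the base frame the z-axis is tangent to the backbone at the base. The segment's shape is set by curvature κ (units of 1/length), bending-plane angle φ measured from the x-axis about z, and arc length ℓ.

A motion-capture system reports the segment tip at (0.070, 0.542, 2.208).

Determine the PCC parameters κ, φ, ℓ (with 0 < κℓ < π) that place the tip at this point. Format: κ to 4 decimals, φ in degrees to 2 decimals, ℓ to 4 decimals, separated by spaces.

ρ = √(x²+y²) = √(0.070² + 0.542²) = 0.54650
φ = atan2(y, x) mod 360° = atan2(0.542, 0.070) = 82.6409°
|p|² = ρ² + z² = 0.54650² + 2.208² = 5.17393
κ = 2ρ / |p|² = 2×0.54650 / 5.17393 = 0.21125
θ = 2·atan2(ρ, z) = 2·atan2(0.54650, 2.208) = 0.48527 rad
ℓ = θ/κ = 0.48527/0.21125 = 2.29710

0.2113 82.64 2.2971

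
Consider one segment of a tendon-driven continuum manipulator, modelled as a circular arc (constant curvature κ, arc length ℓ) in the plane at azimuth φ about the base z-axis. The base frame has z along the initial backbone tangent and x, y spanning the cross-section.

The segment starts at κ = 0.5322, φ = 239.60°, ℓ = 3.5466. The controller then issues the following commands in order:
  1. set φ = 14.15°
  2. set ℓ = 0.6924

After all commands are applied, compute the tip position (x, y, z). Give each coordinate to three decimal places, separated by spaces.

initial: κ=0.5322, φ=239.60°, ℓ=3.5466
cmd 1: set φ=14.15° → (κ,φ,ℓ)=(0.5322,14.15°,3.5466) → tip=(2.3894,0.6024,1.7855)
cmd 2: set ℓ=0.6924 → (κ,φ,ℓ)=(0.5322,14.15°,0.6924) → tip=(0.1223,0.0308,0.6768)

0.122 0.031 0.677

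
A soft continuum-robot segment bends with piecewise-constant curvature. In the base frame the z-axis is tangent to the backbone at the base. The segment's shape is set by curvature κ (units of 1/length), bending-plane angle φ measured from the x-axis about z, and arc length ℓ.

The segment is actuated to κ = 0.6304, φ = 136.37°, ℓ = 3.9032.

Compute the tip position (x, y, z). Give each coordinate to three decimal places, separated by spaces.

θ = κ·ℓ = 0.6304 × 3.9032 = 2.46058 rad
ρ = (1 − cos θ)/κ = (1 − -0.77693)/0.6304 = 2.81874
z = sin θ / κ = 0.62958/0.6304 = 0.99870
x = ρ cos φ = 2.81874 × cos(136.37°) = -2.04023
y = ρ sin φ = 2.81874 × sin(136.37°) = 1.94493

-2.040 1.945 0.999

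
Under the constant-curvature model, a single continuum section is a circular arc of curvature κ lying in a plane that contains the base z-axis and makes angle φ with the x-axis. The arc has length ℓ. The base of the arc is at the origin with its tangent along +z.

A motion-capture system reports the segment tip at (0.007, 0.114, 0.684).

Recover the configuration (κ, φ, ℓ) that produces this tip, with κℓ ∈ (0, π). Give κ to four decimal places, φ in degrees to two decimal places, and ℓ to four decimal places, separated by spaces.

0.4750 86.49 0.6966

ρ = √(x²+y²) = √(0.007² + 0.114²) = 0.11421
φ = atan2(y, x) mod 360° = atan2(0.114, 0.007) = 86.4862°
|p|² = ρ² + z² = 0.11421² + 0.684² = 0.48090
κ = 2ρ / |p|² = 2×0.11421 / 0.48090 = 0.47500
θ = 2·atan2(ρ, z) = 2·atan2(0.11421, 0.684) = 0.33091 rad
ℓ = θ/κ = 0.33091/0.47500 = 0.69664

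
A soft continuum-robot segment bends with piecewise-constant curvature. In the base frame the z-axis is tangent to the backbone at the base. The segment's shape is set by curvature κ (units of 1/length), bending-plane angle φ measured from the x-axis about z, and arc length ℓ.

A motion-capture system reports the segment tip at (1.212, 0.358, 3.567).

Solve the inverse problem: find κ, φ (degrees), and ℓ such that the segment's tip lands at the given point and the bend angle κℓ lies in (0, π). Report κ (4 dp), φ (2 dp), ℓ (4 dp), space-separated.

ρ = √(x²+y²) = √(1.212² + 0.358²) = 1.26377
φ = atan2(y, x) mod 360° = atan2(0.358, 1.212) = 16.4561°
|p|² = ρ² + z² = 1.26377² + 3.567² = 14.32060
κ = 2ρ / |p|² = 2×1.26377 / 14.32060 = 0.17650
θ = 2·atan2(ρ, z) = 2·atan2(1.26377, 3.567) = 0.68099 rad
ℓ = θ/κ = 0.68099/0.17650 = 3.85838

0.1765 16.46 3.8584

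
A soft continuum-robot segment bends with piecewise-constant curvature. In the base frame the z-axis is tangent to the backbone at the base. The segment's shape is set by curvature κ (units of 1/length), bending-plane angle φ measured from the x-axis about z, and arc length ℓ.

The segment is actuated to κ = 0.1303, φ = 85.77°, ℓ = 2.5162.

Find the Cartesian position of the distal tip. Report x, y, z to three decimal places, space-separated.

θ = κ·ℓ = 0.1303 × 2.5162 = 0.32786 rad
ρ = (1 − cos θ)/κ = (1 − 0.94673)/0.1303 = 0.40880
z = sin θ / κ = 0.32202/0.1303 = 2.47136
x = ρ cos φ = 0.40880 × cos(85.77°) = 0.03015
y = ρ sin φ = 0.40880 × sin(85.77°) = 0.40769

0.030 0.408 2.471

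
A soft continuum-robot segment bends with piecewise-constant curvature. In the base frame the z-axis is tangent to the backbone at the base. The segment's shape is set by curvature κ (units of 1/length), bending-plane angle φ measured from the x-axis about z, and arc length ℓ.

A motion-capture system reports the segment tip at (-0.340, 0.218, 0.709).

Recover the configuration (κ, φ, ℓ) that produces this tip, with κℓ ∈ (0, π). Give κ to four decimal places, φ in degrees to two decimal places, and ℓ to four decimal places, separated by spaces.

1.2132 147.33 0.8536

ρ = √(x²+y²) = √(-0.340² + 0.218²) = 0.40389
φ = atan2(y, x) mod 360° = atan2(0.218, -0.340) = 147.3330°
|p|² = ρ² + z² = 0.40389² + 0.709² = 0.66580
κ = 2ρ / |p|² = 2×0.40389 / 0.66580 = 1.21323
θ = 2·atan2(ρ, z) = 2·atan2(0.40389, 0.709) = 1.03562 rad
ℓ = θ/κ = 1.03562/1.21323 = 0.85361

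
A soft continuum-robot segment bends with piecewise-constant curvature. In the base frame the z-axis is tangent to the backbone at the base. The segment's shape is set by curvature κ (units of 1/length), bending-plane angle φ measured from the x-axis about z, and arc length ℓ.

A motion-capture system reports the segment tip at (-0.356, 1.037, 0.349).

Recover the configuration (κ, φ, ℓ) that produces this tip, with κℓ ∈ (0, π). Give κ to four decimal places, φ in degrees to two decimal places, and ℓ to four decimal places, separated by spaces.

1.6563 108.95 1.5246

ρ = √(x²+y²) = √(-0.356² + 1.037²) = 1.09641
φ = atan2(y, x) mod 360° = atan2(1.037, -0.356) = 108.9472°
|p|² = ρ² + z² = 1.09641² + 0.349² = 1.32391
κ = 2ρ / |p|² = 2×1.09641 / 1.32391 = 1.65632
θ = 2·atan2(ρ, z) = 2·atan2(1.09641, 0.349) = 2.52525 rad
ℓ = θ/κ = 2.52525/1.65632 = 1.52461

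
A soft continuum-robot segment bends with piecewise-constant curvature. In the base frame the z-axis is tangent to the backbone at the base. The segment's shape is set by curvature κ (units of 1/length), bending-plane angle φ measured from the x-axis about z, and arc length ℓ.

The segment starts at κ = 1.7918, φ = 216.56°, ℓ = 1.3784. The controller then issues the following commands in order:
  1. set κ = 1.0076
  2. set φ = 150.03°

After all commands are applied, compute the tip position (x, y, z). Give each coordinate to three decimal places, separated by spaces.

-0.704 0.406 0.976

initial: κ=1.7918, φ=216.56°, ℓ=1.3784
cmd 1: set κ=1.0076 → (κ,φ,ℓ)=(1.0076,216.56°,1.3784) → tip=(-0.6530,-0.4842,0.9761)
cmd 2: set φ=150.03° → (κ,φ,ℓ)=(1.0076,150.03°,1.3784) → tip=(-0.7042,0.4061,0.9761)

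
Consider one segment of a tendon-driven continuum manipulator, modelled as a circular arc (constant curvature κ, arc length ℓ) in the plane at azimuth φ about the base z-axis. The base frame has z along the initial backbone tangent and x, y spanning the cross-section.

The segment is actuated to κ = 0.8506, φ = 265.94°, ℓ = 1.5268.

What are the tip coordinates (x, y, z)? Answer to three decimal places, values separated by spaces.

-0.061 -0.858 1.132

θ = κ·ℓ = 0.8506 × 1.5268 = 1.29870 rad
ρ = (1 − cos θ)/κ = (1 − 0.26876)/0.8506 = 0.85968
z = sin θ / κ = 0.96321/0.8506 = 1.13239
x = ρ cos φ = 0.85968 × cos(265.94°) = -0.06087
y = ρ sin φ = 0.85968 × sin(265.94°) = -0.85752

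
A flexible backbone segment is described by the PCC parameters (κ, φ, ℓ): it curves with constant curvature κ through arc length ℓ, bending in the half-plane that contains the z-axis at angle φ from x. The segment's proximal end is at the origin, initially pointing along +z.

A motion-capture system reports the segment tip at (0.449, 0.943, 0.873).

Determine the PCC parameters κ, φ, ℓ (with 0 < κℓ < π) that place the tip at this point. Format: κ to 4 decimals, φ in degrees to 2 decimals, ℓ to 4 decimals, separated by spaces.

1.1273 64.54 1.5516

ρ = √(x²+y²) = √(0.449² + 0.943²) = 1.04444
φ = atan2(y, x) mod 360° = atan2(0.943, 0.449) = 64.5390°
|p|² = ρ² + z² = 1.04444² + 0.873² = 1.85298
κ = 2ρ / |p|² = 2×1.04444 / 1.85298 = 1.12731
θ = 2·atan2(ρ, z) = 2·atan2(1.04444, 0.873) = 1.74914 rad
ℓ = θ/κ = 1.74914/1.12731 = 1.55161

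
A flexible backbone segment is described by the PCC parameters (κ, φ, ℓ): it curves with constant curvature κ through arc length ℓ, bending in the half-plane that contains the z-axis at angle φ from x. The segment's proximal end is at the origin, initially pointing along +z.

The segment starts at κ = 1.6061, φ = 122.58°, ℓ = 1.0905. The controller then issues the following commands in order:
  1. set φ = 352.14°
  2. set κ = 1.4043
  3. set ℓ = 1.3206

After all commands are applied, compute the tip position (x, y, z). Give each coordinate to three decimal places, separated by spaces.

initial: κ=1.6061, φ=122.58°, ℓ=1.0905
cmd 1: set φ=352.14° → (κ,φ,ℓ)=(1.6061,352.14°,1.0905) → tip=(0.7276,-0.1004,0.6125)
cmd 2: set κ=1.4043 → (κ,φ,ℓ)=(1.4043,352.14°,1.0905) → tip=(0.6776,-0.0935,0.7115)
cmd 3: set ℓ=1.3206 → (κ,φ,ℓ)=(1.4043,352.14°,1.3206) → tip=(0.9029,-0.1246,0.6836)

0.903 -0.125 0.684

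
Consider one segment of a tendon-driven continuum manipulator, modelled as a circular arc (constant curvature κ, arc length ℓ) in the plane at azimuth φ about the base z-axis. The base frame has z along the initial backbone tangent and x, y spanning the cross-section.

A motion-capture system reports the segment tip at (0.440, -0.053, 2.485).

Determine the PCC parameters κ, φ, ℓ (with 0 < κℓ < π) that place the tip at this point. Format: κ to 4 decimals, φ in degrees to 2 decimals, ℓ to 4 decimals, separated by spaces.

0.1391 353.13 2.5374

ρ = √(x²+y²) = √(0.440² + -0.053²) = 0.44318
φ = atan2(y, x) mod 360° = atan2(-0.053, 0.440) = 353.1316°
|p|² = ρ² + z² = 0.44318² + 2.485² = 6.37163
κ = 2ρ / |p|² = 2×0.44318 / 6.37163 = 0.13911
θ = 2·atan2(ρ, z) = 2·atan2(0.44318, 2.485) = 0.35297 rad
ℓ = θ/κ = 0.35297/0.13911 = 2.53736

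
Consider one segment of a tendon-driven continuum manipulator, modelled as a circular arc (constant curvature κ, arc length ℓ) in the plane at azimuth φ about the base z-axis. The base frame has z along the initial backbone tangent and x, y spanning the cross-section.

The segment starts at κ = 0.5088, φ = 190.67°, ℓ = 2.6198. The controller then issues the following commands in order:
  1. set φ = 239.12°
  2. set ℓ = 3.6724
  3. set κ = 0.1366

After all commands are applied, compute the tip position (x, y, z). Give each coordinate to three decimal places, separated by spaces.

initial: κ=0.5088, φ=190.67°, ℓ=2.6198
cmd 1: set φ=239.12° → (κ,φ,ℓ)=(0.5088,239.12°,2.6198) → tip=(-0.7711,-1.2894,1.9101)
cmd 2: set ℓ=3.6724 → (κ,φ,ℓ)=(0.5088,239.12°,3.6724) → tip=(-1.3046,-2.1816,1.8789)
cmd 3: set κ=0.1366 → (κ,φ,ℓ)=(0.1366,239.12°,3.6724) → tip=(-0.4629,-0.7741,3.5203)

-0.463 -0.774 3.520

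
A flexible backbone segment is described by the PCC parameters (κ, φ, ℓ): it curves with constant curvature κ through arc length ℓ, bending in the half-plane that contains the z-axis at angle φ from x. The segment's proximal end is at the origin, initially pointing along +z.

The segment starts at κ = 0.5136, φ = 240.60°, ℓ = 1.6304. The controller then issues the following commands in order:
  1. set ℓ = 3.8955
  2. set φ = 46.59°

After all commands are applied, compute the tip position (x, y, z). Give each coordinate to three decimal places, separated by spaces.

initial: κ=0.5136, φ=240.60°, ℓ=1.6304
cmd 1: set ℓ=3.8955 → (κ,φ,ℓ)=(0.5136,240.60°,3.8955) → tip=(-1.3542,-2.4033,1.7698)
cmd 2: set φ=46.59° → (κ,φ,ℓ)=(0.5136,46.59°,3.8955) → tip=(1.8957,2.0040,1.7698)

1.896 2.004 1.770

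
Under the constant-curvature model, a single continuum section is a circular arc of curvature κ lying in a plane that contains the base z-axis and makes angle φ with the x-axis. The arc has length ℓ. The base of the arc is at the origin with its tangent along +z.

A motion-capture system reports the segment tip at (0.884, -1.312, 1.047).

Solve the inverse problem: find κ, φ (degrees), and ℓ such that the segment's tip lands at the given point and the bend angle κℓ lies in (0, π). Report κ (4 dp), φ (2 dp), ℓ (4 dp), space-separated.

ρ = √(x²+y²) = √(0.884² + -1.312²) = 1.58202
φ = atan2(y, x) mod 360° = atan2(-1.312, 0.884) = 303.9713°
|p|² = ρ² + z² = 1.58202² + 1.047² = 3.59901
κ = 2ρ / |p|² = 2×1.58202 / 3.59901 = 0.87914
θ = 2·atan2(ρ, z) = 2·atan2(1.58202, 1.047) = 1.97233 rad
ℓ = θ/κ = 1.97233/0.87914 = 2.24346

0.8791 303.97 2.2435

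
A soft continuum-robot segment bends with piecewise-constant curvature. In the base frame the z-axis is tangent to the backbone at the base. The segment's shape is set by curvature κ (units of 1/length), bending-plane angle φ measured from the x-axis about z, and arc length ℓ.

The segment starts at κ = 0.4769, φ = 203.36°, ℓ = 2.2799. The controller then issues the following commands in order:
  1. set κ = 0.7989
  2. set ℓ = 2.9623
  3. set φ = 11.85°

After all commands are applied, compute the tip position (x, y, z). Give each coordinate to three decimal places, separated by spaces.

2.100 0.441 0.876

initial: κ=0.4769, φ=203.36°, ℓ=2.2799
cmd 1: set κ=0.7989 → (κ,φ,ℓ)=(0.7989,203.36°,2.2799) → tip=(-1.4341,-0.6194,1.2126)
cmd 2: set ℓ=2.9623 → (κ,φ,ℓ)=(0.7989,203.36°,2.9623) → tip=(-1.9701,-0.8509,0.8759)
cmd 3: set φ=11.85° → (κ,φ,ℓ)=(0.7989,11.85°,2.9623) → tip=(2.1002,0.4407,0.8759)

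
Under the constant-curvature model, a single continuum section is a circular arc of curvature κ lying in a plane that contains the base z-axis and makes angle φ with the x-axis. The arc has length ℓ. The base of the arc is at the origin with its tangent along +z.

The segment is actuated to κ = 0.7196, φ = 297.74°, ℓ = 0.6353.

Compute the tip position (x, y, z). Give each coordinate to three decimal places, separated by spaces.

θ = κ·ℓ = 0.7196 × 0.6353 = 0.45716 rad
ρ = (1 − cos θ)/κ = (1 − 0.89731)/0.7196 = 0.14271
z = sin θ / κ = 0.44140/0.7196 = 0.61340
x = ρ cos φ = 0.14271 × cos(297.74°) = 0.06642
y = ρ sin φ = 0.14271 × sin(297.74°) = -0.12630

0.066 -0.126 0.613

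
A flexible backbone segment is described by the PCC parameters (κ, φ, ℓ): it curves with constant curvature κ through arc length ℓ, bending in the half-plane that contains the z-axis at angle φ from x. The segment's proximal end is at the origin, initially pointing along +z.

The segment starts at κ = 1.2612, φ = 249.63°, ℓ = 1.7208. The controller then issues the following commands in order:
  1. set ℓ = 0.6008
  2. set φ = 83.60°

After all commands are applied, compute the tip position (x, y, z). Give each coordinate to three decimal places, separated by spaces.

initial: κ=1.2612, φ=249.63°, ℓ=1.7208
cmd 1: set ℓ=0.6008 → (κ,φ,ℓ)=(1.2612,249.63°,0.6008) → tip=(-0.0755,-0.2034,0.5449)
cmd 2: set φ=83.60° → (κ,φ,ℓ)=(1.2612,83.60°,0.6008) → tip=(0.0242,0.2156,0.5449)

0.024 0.216 0.545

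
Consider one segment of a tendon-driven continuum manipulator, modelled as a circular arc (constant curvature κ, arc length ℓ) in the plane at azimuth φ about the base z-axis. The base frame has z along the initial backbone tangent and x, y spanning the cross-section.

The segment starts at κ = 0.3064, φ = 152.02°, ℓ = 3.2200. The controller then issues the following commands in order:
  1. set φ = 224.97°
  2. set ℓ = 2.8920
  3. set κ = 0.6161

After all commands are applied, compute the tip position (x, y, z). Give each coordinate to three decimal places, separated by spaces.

-1.389 -1.387 1.587

initial: κ=0.3064, φ=152.02°, ℓ=3.2200
cmd 1: set φ=224.97° → (κ,φ,ℓ)=(0.3064,224.97°,3.2200) → tip=(-1.0355,-1.0344,2.7225)
cmd 2: set ℓ=2.8920 → (κ,φ,ℓ)=(0.3064,224.97°,2.8920) → tip=(-0.8487,-0.8478,2.5281)
cmd 3: set κ=0.6161 → (κ,φ,ℓ)=(0.6161,224.97°,2.8920) → tip=(-1.3888,-1.3873,1.5871)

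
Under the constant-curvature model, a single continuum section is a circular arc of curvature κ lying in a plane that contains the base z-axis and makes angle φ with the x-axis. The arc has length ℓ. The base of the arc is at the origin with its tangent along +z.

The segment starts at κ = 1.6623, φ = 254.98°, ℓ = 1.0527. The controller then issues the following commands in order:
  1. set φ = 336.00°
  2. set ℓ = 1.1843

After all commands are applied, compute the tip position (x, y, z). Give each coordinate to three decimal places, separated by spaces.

0.762 -0.339 0.555

initial: κ=1.6623, φ=254.98°, ℓ=1.0527
cmd 1: set φ=336.00° → (κ,φ,ℓ)=(1.6623,336.00°,1.0527) → tip=(0.6475,-0.2883,0.5920)
cmd 2: set ℓ=1.1843 → (κ,φ,ℓ)=(1.6623,336.00°,1.1843) → tip=(0.7625,-0.3395,0.5546)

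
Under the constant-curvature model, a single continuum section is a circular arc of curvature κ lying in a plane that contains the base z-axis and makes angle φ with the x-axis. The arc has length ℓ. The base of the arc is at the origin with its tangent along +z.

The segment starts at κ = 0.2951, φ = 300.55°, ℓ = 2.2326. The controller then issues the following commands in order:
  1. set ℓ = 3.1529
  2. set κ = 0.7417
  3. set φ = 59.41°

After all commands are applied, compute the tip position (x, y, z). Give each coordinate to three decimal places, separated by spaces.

initial: κ=0.2951, φ=300.55°, ℓ=2.2326
cmd 1: set ℓ=3.1529 → (κ,φ,ℓ)=(0.2951,300.55°,3.1529) → tip=(0.6933,-1.1746,2.7173)
cmd 2: set κ=0.7417 → (κ,φ,ℓ)=(0.7417,300.55°,3.1529) → tip=(1.1612,-1.9675,0.9701)
cmd 3: set φ=59.41° → (κ,φ,ℓ)=(0.7417,59.41°,3.1529) → tip=(1.1626,1.9667,0.9701)

1.163 1.967 0.970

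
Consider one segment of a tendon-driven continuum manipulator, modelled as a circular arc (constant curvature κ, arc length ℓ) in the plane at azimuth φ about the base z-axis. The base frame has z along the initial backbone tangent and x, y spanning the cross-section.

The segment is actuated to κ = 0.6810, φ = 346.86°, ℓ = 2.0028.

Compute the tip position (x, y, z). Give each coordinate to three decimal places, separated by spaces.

θ = κ·ℓ = 0.6810 × 2.0028 = 1.36391 rad
ρ = (1 − cos θ)/κ = (1 − 0.20542)/0.6810 = 1.16679
z = sin θ / κ = 0.97867/0.6810 = 1.43711
x = ρ cos φ = 1.16679 × cos(346.86°) = 1.13624
y = ρ sin φ = 1.16679 × sin(346.86°) = -0.26525

1.136 -0.265 1.437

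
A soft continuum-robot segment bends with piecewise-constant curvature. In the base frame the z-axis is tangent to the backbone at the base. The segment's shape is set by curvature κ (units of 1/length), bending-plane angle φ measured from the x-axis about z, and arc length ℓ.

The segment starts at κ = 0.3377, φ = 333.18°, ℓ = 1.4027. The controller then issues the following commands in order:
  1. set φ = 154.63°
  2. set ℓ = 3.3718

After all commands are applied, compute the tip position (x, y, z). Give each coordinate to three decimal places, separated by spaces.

-1.555 0.737 2.689

initial: κ=0.3377, φ=333.18°, ℓ=1.4027
cmd 1: set φ=154.63° → (κ,φ,ℓ)=(0.3377,154.63°,1.4027) → tip=(-0.2946,0.1397,1.3508)
cmd 2: set ℓ=3.3718 → (κ,φ,ℓ)=(0.3377,154.63°,3.3718) → tip=(-1.5550,0.7374,2.6890)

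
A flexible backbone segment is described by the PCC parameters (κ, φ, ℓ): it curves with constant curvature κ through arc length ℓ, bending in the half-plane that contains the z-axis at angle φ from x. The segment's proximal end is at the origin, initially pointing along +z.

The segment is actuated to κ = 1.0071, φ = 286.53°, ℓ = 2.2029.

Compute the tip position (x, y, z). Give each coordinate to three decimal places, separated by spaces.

θ = κ·ℓ = 1.0071 × 2.2029 = 2.21854 rad
ρ = (1 − cos θ)/κ = (1 − -0.60339)/1.0071 = 1.59209
z = sin θ / κ = 0.79745/1.0071 = 0.79182
x = ρ cos φ = 1.59209 × cos(286.53°) = 0.45298
y = ρ sin φ = 1.59209 × sin(286.53°) = -1.52629

0.453 -1.526 0.792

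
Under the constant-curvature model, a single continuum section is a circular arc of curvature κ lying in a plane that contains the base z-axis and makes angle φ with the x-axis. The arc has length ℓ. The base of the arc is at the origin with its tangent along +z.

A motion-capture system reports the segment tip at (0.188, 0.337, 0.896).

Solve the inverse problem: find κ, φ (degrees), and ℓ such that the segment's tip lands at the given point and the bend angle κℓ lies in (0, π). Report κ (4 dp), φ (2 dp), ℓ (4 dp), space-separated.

ρ = √(x²+y²) = √(0.188² + 0.337²) = 0.38589
φ = atan2(y, x) mod 360° = atan2(0.337, 0.188) = 60.8444°
|p|² = ρ² + z² = 0.38589² + 0.896² = 0.95173
κ = 2ρ / |p|² = 2×0.38589 / 0.95173 = 0.81093
θ = 2·atan2(ρ, z) = 2·atan2(0.38589, 0.896) = 0.81335 rad
ℓ = θ/κ = 0.81335/0.81093 = 1.00298

0.8109 60.84 1.0030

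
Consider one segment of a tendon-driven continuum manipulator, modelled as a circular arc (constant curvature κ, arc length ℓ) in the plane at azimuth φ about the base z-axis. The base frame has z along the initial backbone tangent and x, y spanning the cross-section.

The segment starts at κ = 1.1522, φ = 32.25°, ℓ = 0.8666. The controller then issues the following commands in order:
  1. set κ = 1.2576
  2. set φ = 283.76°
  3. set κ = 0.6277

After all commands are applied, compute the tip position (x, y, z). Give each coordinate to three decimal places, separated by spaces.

0.055 -0.223 0.824

initial: κ=1.1522, φ=32.25°, ℓ=0.8666
cmd 1: set κ=1.2576 → (κ,φ,ℓ)=(1.2576,32.25°,0.8666) → tip=(0.3614,0.2280,0.7050)
cmd 2: set φ=283.76° → (κ,φ,ℓ)=(1.2576,283.76°,0.8666) → tip=(0.1016,-0.4150,0.7050)
cmd 3: set κ=0.6277 → (κ,φ,ℓ)=(0.6277,283.76°,0.8666) → tip=(0.0547,-0.2233,0.8245)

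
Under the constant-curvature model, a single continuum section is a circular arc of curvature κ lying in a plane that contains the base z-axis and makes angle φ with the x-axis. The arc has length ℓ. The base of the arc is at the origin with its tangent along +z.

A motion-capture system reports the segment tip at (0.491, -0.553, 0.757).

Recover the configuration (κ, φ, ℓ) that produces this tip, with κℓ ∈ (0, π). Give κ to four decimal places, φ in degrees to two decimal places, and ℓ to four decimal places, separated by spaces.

ρ = √(x²+y²) = √(0.491² + -0.553²) = 0.73952
φ = atan2(y, x) mod 360° = atan2(-0.553, 0.491) = 311.6014°
|p|² = ρ² + z² = 0.73952² + 0.757² = 1.11994
κ = 2ρ / |p|² = 2×0.73952 / 1.11994 = 1.32064
θ = 2·atan2(ρ, z) = 2·atan2(0.73952, 0.757) = 1.54744 rad
ℓ = θ/κ = 1.54744/1.32064 = 1.17173

1.3206 311.60 1.1717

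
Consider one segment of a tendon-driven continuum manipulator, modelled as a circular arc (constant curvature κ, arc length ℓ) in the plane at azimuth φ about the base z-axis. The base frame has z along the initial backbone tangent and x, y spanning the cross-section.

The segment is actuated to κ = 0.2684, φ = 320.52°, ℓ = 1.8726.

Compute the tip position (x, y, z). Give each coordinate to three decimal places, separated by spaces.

0.356 -0.293 1.795

θ = κ·ℓ = 0.2684 × 1.8726 = 0.50261 rad
ρ = (1 − cos θ)/κ = (1 − 0.87633)/0.2684 = 0.46077
z = sin θ / κ = 0.48171/0.2684 = 1.79475
x = ρ cos φ = 0.46077 × cos(320.52°) = 0.35564
y = ρ sin φ = 0.46077 × sin(320.52°) = -0.29296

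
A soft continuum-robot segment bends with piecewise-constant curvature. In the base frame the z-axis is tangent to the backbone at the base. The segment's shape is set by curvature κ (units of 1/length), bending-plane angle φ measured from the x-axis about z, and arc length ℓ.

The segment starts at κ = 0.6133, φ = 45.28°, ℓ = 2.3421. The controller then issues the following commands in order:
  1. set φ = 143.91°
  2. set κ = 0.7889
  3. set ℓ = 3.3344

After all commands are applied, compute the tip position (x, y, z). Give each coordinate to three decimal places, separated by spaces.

initial: κ=0.6133, φ=45.28°, ℓ=2.3421
cmd 1: set φ=143.91° → (κ,φ,ℓ)=(0.6133,143.91°,2.3421) → tip=(-1.1411,0.8318,1.6158)
cmd 2: set κ=0.7889 → (κ,φ,ℓ)=(0.7889,143.91°,2.3421) → tip=(-1.3043,0.9508,1.2193)
cmd 3: set ℓ=3.3344 → (κ,φ,ℓ)=(0.7889,143.91°,3.3344) → tip=(-1.9178,1.3979,0.6200)

-1.918 1.398 0.620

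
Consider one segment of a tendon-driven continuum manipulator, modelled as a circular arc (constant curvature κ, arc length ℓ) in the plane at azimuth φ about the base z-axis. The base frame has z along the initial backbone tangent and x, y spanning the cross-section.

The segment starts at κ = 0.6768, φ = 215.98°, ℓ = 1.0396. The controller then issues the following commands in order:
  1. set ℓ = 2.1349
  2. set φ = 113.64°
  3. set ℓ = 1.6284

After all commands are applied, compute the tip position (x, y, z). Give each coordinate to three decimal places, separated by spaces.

-0.325 0.742 1.318

initial: κ=0.6768, φ=215.98°, ℓ=1.0396
cmd 1: set ℓ=2.1349 → (κ,φ,ℓ)=(0.6768,215.98°,2.1349) → tip=(-1.0455,-0.7591,1.4658)
cmd 2: set φ=113.64° → (κ,φ,ℓ)=(0.6768,113.64°,2.1349) → tip=(-0.5181,1.1836,1.4658)
cmd 3: set ℓ=1.6284 → (κ,φ,ℓ)=(0.6768,113.64°,1.6284) → tip=(-0.3248,0.7421,1.3182)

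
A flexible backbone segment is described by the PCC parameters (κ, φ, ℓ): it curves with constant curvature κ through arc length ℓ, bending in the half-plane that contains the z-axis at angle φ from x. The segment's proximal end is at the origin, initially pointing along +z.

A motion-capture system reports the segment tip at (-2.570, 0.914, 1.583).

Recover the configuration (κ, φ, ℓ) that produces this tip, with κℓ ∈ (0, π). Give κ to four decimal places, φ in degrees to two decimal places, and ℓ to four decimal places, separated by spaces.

0.5485 160.42 3.8103

ρ = √(x²+y²) = √(-2.570² + 0.914²) = 2.72769
φ = atan2(y, x) mod 360° = atan2(0.914, -2.570) = 160.4225°
|p|² = ρ² + z² = 2.72769² + 1.583² = 9.94618
κ = 2ρ / |p|² = 2×2.72769 / 9.94618 = 0.54849
θ = 2·atan2(ρ, z) = 2·atan2(2.72769, 1.583) = 2.08991 rad
ℓ = θ/κ = 2.08991/0.54849 = 3.81030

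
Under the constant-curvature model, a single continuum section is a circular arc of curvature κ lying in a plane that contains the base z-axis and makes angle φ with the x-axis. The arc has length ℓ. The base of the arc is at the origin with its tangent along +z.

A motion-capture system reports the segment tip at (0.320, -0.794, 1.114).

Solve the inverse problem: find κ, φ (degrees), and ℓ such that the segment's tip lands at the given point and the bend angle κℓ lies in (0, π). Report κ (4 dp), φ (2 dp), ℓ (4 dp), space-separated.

0.8674 291.95 1.5107

ρ = √(x²+y²) = √(0.320² + -0.794²) = 0.85606
φ = atan2(y, x) mod 360° = atan2(-0.794, 0.320) = 291.9506°
|p|² = ρ² + z² = 0.85606² + 1.114² = 1.97383
κ = 2ρ / |p|² = 2×0.85606 / 1.97383 = 0.86741
θ = 2·atan2(ρ, z) = 2·atan2(0.85606, 1.114) = 1.31042 rad
ℓ = θ/κ = 1.31042/0.86741 = 1.51073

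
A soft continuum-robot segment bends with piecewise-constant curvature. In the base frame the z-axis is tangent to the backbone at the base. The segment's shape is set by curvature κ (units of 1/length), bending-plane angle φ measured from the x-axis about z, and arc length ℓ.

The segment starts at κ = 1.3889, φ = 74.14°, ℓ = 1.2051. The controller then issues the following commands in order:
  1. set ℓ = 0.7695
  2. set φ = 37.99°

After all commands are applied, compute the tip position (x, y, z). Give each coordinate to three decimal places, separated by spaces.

initial: κ=1.3889, φ=74.14°, ℓ=1.2051
cmd 1: set ℓ=0.7695 → (κ,φ,ℓ)=(1.3889,74.14°,0.7695) → tip=(0.1021,0.3593,0.6311)
cmd 2: set φ=37.99° → (κ,φ,ℓ)=(1.3889,37.99°,0.7695) → tip=(0.2944,0.2299,0.6311)

0.294 0.230 0.631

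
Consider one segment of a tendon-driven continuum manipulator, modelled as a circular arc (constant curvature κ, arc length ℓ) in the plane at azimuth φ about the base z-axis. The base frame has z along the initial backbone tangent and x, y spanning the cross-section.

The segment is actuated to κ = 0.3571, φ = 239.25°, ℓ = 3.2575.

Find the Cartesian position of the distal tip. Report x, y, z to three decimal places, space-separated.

θ = κ·ℓ = 0.3571 × 3.2575 = 1.16325 rad
ρ = (1 − cos θ)/κ = (1 − 0.39635)/0.3571 = 1.69041
z = sin θ / κ = 0.91810/0.3571 = 2.57098
x = ρ cos φ = 1.69041 × cos(239.25°) = -0.86429
y = ρ sin φ = 1.69041 × sin(239.25°) = -1.45275

-0.864 -1.453 2.571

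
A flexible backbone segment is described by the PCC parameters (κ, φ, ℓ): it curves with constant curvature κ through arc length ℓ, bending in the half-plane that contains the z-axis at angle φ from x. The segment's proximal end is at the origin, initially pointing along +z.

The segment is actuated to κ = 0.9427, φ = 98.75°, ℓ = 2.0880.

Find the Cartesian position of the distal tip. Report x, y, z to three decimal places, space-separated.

-0.224 1.454 0.978

θ = κ·ℓ = 0.9427 × 2.0880 = 1.96836 rad
ρ = (1 − cos θ)/κ = (1 − -0.38717)/0.9427 = 1.47149
z = sin θ / κ = 0.92201/0.9427 = 0.97805
x = ρ cos φ = 1.47149 × cos(98.75°) = -0.22385
y = ρ sin φ = 1.47149 × sin(98.75°) = 1.45436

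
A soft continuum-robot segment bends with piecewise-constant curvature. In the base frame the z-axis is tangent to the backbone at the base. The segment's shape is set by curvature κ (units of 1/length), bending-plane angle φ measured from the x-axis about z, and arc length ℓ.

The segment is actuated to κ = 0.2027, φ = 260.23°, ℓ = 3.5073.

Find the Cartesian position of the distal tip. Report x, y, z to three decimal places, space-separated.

-0.203 -1.178 3.219

θ = κ·ℓ = 0.2027 × 3.5073 = 0.71093 rad
ρ = (1 − cos θ)/κ = (1 − 0.75776)/0.2027 = 1.19509
z = sin θ / κ = 0.65254/0.2027 = 3.21923
x = ρ cos φ = 1.19509 × cos(260.23°) = -0.20280
y = ρ sin φ = 1.19509 × sin(260.23°) = -1.17776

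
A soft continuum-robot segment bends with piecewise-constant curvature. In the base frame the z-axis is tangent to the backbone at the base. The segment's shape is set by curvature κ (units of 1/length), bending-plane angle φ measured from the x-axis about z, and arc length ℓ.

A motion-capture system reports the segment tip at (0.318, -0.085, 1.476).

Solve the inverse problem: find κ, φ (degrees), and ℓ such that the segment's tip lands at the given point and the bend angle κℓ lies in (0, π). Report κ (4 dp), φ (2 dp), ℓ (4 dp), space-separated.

ρ = √(x²+y²) = √(0.318² + -0.085²) = 0.32916
φ = atan2(y, x) mod 360° = atan2(-0.085, 0.318) = 345.0349°
|p|² = ρ² + z² = 0.32916² + 1.476² = 2.28693
κ = 2ρ / |p|² = 2×0.32916 / 2.28693 = 0.28787
θ = 2·atan2(ρ, z) = 2·atan2(0.32916, 1.476) = 0.43884 rad
ℓ = θ/κ = 0.43884/0.28787 = 1.52446

0.2879 345.03 1.5245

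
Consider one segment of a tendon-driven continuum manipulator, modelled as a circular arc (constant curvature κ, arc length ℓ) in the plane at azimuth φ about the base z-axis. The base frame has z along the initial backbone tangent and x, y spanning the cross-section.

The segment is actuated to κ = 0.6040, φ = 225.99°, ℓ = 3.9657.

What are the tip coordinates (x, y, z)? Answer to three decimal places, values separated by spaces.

-1.995 -2.065 1.124

θ = κ·ℓ = 0.6040 × 3.9657 = 2.39528 rad
ρ = (1 − cos θ)/κ = (1 − -0.73420)/0.6040 = 2.87119
z = sin θ / κ = 0.67893/0.6040 = 1.12406
x = ρ cos φ = 2.87119 × cos(225.99°) = -1.99486
y = ρ sin φ = 2.87119 × sin(225.99°) = -2.06501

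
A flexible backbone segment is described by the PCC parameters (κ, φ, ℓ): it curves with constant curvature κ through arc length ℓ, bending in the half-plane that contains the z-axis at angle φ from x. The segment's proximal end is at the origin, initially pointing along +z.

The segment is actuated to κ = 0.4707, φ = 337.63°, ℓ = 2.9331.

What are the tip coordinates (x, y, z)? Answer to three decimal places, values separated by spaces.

θ = κ·ℓ = 0.4707 × 2.9331 = 1.38061 rad
ρ = (1 − cos θ)/κ = (1 − 0.18904)/0.4707 = 1.72288
z = sin θ / κ = 0.98197/0.4707 = 2.08619
x = ρ cos φ = 1.72288 × cos(337.63°) = 1.59322
y = ρ sin φ = 1.72288 × sin(337.63°) = -0.65570

1.593 -0.656 2.086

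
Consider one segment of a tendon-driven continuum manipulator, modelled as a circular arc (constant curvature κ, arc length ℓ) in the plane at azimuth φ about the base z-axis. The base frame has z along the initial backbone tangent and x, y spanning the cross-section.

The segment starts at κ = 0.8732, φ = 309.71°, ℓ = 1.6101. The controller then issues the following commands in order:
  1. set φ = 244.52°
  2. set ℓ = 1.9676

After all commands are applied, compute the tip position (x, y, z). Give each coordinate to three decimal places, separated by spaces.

initial: κ=0.8732, φ=309.71°, ℓ=1.6101
cmd 1: set φ=244.52° → (κ,φ,ℓ)=(0.8732,244.52°,1.6101) → tip=(-0.4118,-0.8642,1.1297)
cmd 2: set ℓ=1.9676 → (κ,φ,ℓ)=(0.8732,244.52°,1.9676) → tip=(-0.5650,-1.1856,1.1328)

-0.565 -1.186 1.133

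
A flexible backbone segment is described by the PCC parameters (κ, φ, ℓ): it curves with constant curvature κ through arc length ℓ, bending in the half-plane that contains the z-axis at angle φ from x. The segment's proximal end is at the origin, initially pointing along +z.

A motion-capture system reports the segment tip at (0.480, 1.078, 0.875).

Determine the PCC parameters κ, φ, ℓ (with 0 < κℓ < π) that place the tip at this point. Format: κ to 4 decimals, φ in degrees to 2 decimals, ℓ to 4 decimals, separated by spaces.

1.0936 66.00 1.7059

ρ = √(x²+y²) = √(0.480² + 1.078²) = 1.18004
φ = atan2(y, x) mod 360° = atan2(1.078, 0.480) = 65.9981°
|p|² = ρ² + z² = 1.18004² + 0.875² = 2.15811
κ = 2ρ / |p|² = 2×1.18004 / 2.15811 = 1.09358
θ = 2·atan2(ρ, z) = 2·atan2(1.18004, 0.875) = 1.86551 rad
ℓ = θ/κ = 1.86551/1.09358 = 1.70587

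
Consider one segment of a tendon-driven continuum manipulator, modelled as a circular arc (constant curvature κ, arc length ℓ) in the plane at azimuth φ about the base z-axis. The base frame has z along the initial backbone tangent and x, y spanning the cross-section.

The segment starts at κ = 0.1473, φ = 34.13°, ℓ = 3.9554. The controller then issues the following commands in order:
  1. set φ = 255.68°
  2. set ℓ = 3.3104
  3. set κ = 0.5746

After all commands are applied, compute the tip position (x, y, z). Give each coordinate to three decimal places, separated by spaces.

initial: κ=0.1473, φ=34.13°, ℓ=3.9554
cmd 1: set φ=255.68° → (κ,φ,ℓ)=(0.1473,255.68°,3.9554) → tip=(-0.2770,-1.0852,3.7354)
cmd 2: set ℓ=3.3104 → (κ,φ,ℓ)=(0.1473,255.68°,3.3104) → tip=(-0.1957,-0.7667,3.1808)
cmd 3: set κ=0.5746 → (κ,φ,ℓ)=(0.5746,255.68°,3.3104) → tip=(-0.5705,-2.2349,1.6457)

-0.570 -2.235 1.646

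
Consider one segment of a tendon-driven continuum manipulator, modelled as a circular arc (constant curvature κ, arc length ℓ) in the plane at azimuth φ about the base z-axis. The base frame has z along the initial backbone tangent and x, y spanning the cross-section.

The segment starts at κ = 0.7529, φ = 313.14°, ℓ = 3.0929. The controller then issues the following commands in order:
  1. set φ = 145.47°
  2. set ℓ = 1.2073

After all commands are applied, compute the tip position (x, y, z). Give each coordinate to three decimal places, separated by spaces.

-0.422 0.290 1.048

initial: κ=0.7529, φ=313.14°, ℓ=3.0929
cmd 1: set φ=145.47° → (κ,φ,ℓ)=(0.7529,145.47°,3.0929) → tip=(-1.8463,1.2704,0.9647)
cmd 2: set ℓ=1.2073 → (κ,φ,ℓ)=(0.7529,145.47°,1.2073) → tip=(-0.4218,0.2902,1.0478)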